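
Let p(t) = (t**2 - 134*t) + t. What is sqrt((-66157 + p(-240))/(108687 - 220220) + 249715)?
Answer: 2*sqrt(776588656907289)/111533 ≈ 499.71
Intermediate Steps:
p(t) = t**2 - 133*t
sqrt((-66157 + p(-240))/(108687 - 220220) + 249715) = sqrt((-66157 - 240*(-133 - 240))/(108687 - 220220) + 249715) = sqrt((-66157 - 240*(-373))/(-111533) + 249715) = sqrt((-66157 + 89520)*(-1/111533) + 249715) = sqrt(23363*(-1/111533) + 249715) = sqrt(-23363/111533 + 249715) = sqrt(27851439732/111533) = 2*sqrt(776588656907289)/111533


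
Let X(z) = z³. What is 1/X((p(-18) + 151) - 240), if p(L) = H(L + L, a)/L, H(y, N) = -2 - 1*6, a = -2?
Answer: -729/506261573 ≈ -1.4400e-6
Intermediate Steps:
H(y, N) = -8 (H(y, N) = -2 - 6 = -8)
p(L) = -8/L
1/X((p(-18) + 151) - 240) = 1/(((-8/(-18) + 151) - 240)³) = 1/(((-8*(-1/18) + 151) - 240)³) = 1/(((4/9 + 151) - 240)³) = 1/((1363/9 - 240)³) = 1/((-797/9)³) = 1/(-506261573/729) = -729/506261573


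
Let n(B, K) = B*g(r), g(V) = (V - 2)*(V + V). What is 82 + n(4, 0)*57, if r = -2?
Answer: 3730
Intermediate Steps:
g(V) = 2*V*(-2 + V) (g(V) = (-2 + V)*(2*V) = 2*V*(-2 + V))
n(B, K) = 16*B (n(B, K) = B*(2*(-2)*(-2 - 2)) = B*(2*(-2)*(-4)) = B*16 = 16*B)
82 + n(4, 0)*57 = 82 + (16*4)*57 = 82 + 64*57 = 82 + 3648 = 3730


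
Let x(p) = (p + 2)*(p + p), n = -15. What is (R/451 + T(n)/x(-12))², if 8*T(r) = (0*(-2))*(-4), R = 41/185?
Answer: 1/4141225 ≈ 2.4147e-7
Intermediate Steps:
R = 41/185 (R = 41*(1/185) = 41/185 ≈ 0.22162)
x(p) = 2*p*(2 + p) (x(p) = (2 + p)*(2*p) = 2*p*(2 + p))
T(r) = 0 (T(r) = ((0*(-2))*(-4))/8 = (0*(-4))/8 = (⅛)*0 = 0)
(R/451 + T(n)/x(-12))² = ((41/185)/451 + 0/((2*(-12)*(2 - 12))))² = ((41/185)*(1/451) + 0/((2*(-12)*(-10))))² = (1/2035 + 0/240)² = (1/2035 + 0*(1/240))² = (1/2035 + 0)² = (1/2035)² = 1/4141225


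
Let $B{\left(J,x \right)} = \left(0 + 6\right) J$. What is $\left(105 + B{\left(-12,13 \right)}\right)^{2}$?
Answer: $1089$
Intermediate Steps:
$B{\left(J,x \right)} = 6 J$
$\left(105 + B{\left(-12,13 \right)}\right)^{2} = \left(105 + 6 \left(-12\right)\right)^{2} = \left(105 - 72\right)^{2} = 33^{2} = 1089$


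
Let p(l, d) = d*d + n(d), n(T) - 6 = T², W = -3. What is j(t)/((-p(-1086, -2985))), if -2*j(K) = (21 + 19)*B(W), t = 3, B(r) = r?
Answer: -5/1485038 ≈ -3.3669e-6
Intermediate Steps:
n(T) = 6 + T²
p(l, d) = 6 + 2*d² (p(l, d) = d*d + (6 + d²) = d² + (6 + d²) = 6 + 2*d²)
j(K) = 60 (j(K) = -(21 + 19)*(-3)/2 = -20*(-3) = -½*(-120) = 60)
j(t)/((-p(-1086, -2985))) = 60/((-(6 + 2*(-2985)²))) = 60/((-(6 + 2*8910225))) = 60/((-(6 + 17820450))) = 60/((-1*17820456)) = 60/(-17820456) = 60*(-1/17820456) = -5/1485038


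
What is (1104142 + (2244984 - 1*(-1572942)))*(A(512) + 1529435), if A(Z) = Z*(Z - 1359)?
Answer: 5393459374428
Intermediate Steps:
A(Z) = Z*(-1359 + Z)
(1104142 + (2244984 - 1*(-1572942)))*(A(512) + 1529435) = (1104142 + (2244984 - 1*(-1572942)))*(512*(-1359 + 512) + 1529435) = (1104142 + (2244984 + 1572942))*(512*(-847) + 1529435) = (1104142 + 3817926)*(-433664 + 1529435) = 4922068*1095771 = 5393459374428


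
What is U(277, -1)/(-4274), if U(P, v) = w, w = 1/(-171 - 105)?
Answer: 1/1179624 ≈ 8.4773e-7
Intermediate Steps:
w = -1/276 (w = 1/(-276) = -1/276 ≈ -0.0036232)
U(P, v) = -1/276
U(277, -1)/(-4274) = -1/276/(-4274) = -1/276*(-1/4274) = 1/1179624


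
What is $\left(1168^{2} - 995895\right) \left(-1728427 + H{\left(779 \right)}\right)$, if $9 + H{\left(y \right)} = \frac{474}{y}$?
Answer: $- \frac{495937012994930}{779} \approx -6.3663 \cdot 10^{11}$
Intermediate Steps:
$H{\left(y \right)} = -9 + \frac{474}{y}$
$\left(1168^{2} - 995895\right) \left(-1728427 + H{\left(779 \right)}\right) = \left(1168^{2} - 995895\right) \left(-1728427 - \left(9 - \frac{474}{779}\right)\right) = \left(1364224 - 995895\right) \left(-1728427 + \left(-9 + 474 \cdot \frac{1}{779}\right)\right) = 368329 \left(-1728427 + \left(-9 + \frac{474}{779}\right)\right) = 368329 \left(-1728427 - \frac{6537}{779}\right) = 368329 \left(- \frac{1346451170}{779}\right) = - \frac{495937012994930}{779}$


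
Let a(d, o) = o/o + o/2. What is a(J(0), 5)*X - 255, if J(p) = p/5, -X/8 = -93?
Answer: 2349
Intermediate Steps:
X = 744 (X = -8*(-93) = 744)
J(p) = p/5 (J(p) = p*(⅕) = p/5)
a(d, o) = 1 + o/2 (a(d, o) = 1 + o*(½) = 1 + o/2)
a(J(0), 5)*X - 255 = (1 + (½)*5)*744 - 255 = (1 + 5/2)*744 - 255 = (7/2)*744 - 255 = 2604 - 255 = 2349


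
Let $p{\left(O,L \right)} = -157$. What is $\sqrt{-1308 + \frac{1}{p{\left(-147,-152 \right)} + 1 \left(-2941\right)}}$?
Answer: $\frac{i \sqrt{12553669130}}{3098} \approx 36.166 i$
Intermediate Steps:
$\sqrt{-1308 + \frac{1}{p{\left(-147,-152 \right)} + 1 \left(-2941\right)}} = \sqrt{-1308 + \frac{1}{-157 + 1 \left(-2941\right)}} = \sqrt{-1308 + \frac{1}{-157 - 2941}} = \sqrt{-1308 + \frac{1}{-3098}} = \sqrt{-1308 - \frac{1}{3098}} = \sqrt{- \frac{4052185}{3098}} = \frac{i \sqrt{12553669130}}{3098}$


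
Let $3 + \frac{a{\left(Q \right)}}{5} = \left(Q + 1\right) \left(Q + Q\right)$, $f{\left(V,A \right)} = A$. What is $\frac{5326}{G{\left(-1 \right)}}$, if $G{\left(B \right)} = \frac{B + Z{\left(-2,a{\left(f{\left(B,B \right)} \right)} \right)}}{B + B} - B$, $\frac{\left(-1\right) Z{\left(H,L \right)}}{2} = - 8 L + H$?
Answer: $\frac{10652}{239} \approx 44.569$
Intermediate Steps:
$a{\left(Q \right)} = -15 + 10 Q \left(1 + Q\right)$ ($a{\left(Q \right)} = -15 + 5 \left(Q + 1\right) \left(Q + Q\right) = -15 + 5 \left(1 + Q\right) 2 Q = -15 + 5 \cdot 2 Q \left(1 + Q\right) = -15 + 10 Q \left(1 + Q\right)$)
$Z{\left(H,L \right)} = - 2 H + 16 L$ ($Z{\left(H,L \right)} = - 2 \left(- 8 L + H\right) = - 2 \left(H - 8 L\right) = - 2 H + 16 L$)
$G{\left(B \right)} = - B + \frac{-236 + 160 B^{2} + 161 B}{2 B}$ ($G{\left(B \right)} = \frac{B + \left(\left(-2\right) \left(-2\right) + 16 \left(-15 + 10 B + 10 B^{2}\right)\right)}{B + B} - B = \frac{B + \left(4 + \left(-240 + 160 B + 160 B^{2}\right)\right)}{2 B} - B = \left(B + \left(-236 + 160 B + 160 B^{2}\right)\right) \frac{1}{2 B} - B = \left(-236 + 160 B^{2} + 161 B\right) \frac{1}{2 B} - B = \frac{-236 + 160 B^{2} + 161 B}{2 B} - B = - B + \frac{-236 + 160 B^{2} + 161 B}{2 B}$)
$\frac{5326}{G{\left(-1 \right)}} = \frac{5326}{\frac{161}{2} - \frac{118}{-1} + 79 \left(-1\right)} = \frac{5326}{\frac{161}{2} - -118 - 79} = \frac{5326}{\frac{161}{2} + 118 - 79} = \frac{5326}{\frac{239}{2}} = 5326 \cdot \frac{2}{239} = \frac{10652}{239}$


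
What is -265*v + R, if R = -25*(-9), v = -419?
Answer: 111260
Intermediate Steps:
R = 225
-265*v + R = -265*(-419) + 225 = 111035 + 225 = 111260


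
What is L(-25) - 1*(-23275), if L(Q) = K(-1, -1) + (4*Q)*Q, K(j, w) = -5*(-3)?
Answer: 25790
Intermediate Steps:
K(j, w) = 15
L(Q) = 15 + 4*Q² (L(Q) = 15 + (4*Q)*Q = 15 + 4*Q²)
L(-25) - 1*(-23275) = (15 + 4*(-25)²) - 1*(-23275) = (15 + 4*625) + 23275 = (15 + 2500) + 23275 = 2515 + 23275 = 25790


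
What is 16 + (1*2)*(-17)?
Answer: -18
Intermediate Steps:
16 + (1*2)*(-17) = 16 + 2*(-17) = 16 - 34 = -18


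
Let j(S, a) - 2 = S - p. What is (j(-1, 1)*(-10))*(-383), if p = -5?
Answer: 22980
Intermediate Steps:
j(S, a) = 7 + S (j(S, a) = 2 + (S - 1*(-5)) = 2 + (S + 5) = 2 + (5 + S) = 7 + S)
(j(-1, 1)*(-10))*(-383) = ((7 - 1)*(-10))*(-383) = (6*(-10))*(-383) = -60*(-383) = 22980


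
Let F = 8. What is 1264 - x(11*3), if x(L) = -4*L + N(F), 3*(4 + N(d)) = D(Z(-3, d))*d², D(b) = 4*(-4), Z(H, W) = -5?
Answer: 5224/3 ≈ 1741.3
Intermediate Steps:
D(b) = -16
N(d) = -4 - 16*d²/3 (N(d) = -4 + (-16*d²)/3 = -4 - 16*d²/3)
x(L) = -1036/3 - 4*L (x(L) = -4*L + (-4 - 16/3*8²) = -4*L + (-4 - 16/3*64) = -4*L + (-4 - 1024/3) = -4*L - 1036/3 = -1036/3 - 4*L)
1264 - x(11*3) = 1264 - (-1036/3 - 44*3) = 1264 - (-1036/3 - 4*33) = 1264 - (-1036/3 - 132) = 1264 - 1*(-1432/3) = 1264 + 1432/3 = 5224/3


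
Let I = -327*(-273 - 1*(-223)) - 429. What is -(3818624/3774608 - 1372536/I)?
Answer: 35555479536/417330097 ≈ 85.198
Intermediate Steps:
I = 15921 (I = -327*(-273 + 223) - 429 = -327*(-50) - 429 = 16350 - 429 = 15921)
-(3818624/3774608 - 1372536/I) = -(3818624/3774608 - 1372536/15921) = -(3818624*(1/3774608) - 1372536*1/15921) = -(238664/235913 - 152504/1769) = -1*(-35555479536/417330097) = 35555479536/417330097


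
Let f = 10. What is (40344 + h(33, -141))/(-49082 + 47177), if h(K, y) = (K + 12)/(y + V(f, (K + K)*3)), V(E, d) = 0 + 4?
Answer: -1842361/86995 ≈ -21.178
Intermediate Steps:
V(E, d) = 4
h(K, y) = (12 + K)/(4 + y) (h(K, y) = (K + 12)/(y + 4) = (12 + K)/(4 + y))
(40344 + h(33, -141))/(-49082 + 47177) = (40344 + (12 + 33)/(4 - 141))/(-49082 + 47177) = (40344 + 45/(-137))/(-1905) = (40344 - 1/137*45)*(-1/1905) = (40344 - 45/137)*(-1/1905) = (5527083/137)*(-1/1905) = -1842361/86995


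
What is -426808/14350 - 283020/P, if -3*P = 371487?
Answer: -24394935416/888473075 ≈ -27.457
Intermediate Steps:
P = -123829 (P = -⅓*371487 = -123829)
-426808/14350 - 283020/P = -426808/14350 - 283020/(-123829) = -426808*1/14350 - 283020*(-1/123829) = -213404/7175 + 283020/123829 = -24394935416/888473075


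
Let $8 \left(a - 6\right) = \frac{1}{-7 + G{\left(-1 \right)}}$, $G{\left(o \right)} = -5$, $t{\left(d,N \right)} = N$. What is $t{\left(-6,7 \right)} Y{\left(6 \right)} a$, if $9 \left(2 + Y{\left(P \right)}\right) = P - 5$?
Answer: $- \frac{68425}{864} \approx -79.196$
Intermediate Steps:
$Y{\left(P \right)} = - \frac{23}{9} + \frac{P}{9}$ ($Y{\left(P \right)} = -2 + \frac{P - 5}{9} = -2 + \frac{-5 + P}{9} = -2 + \left(- \frac{5}{9} + \frac{P}{9}\right) = - \frac{23}{9} + \frac{P}{9}$)
$a = \frac{575}{96}$ ($a = 6 + \frac{1}{8 \left(-7 - 5\right)} = 6 + \frac{1}{8 \left(-12\right)} = 6 + \frac{1}{8} \left(- \frac{1}{12}\right) = 6 - \frac{1}{96} = \frac{575}{96} \approx 5.9896$)
$t{\left(-6,7 \right)} Y{\left(6 \right)} a = 7 \left(- \frac{23}{9} + \frac{1}{9} \cdot 6\right) \frac{575}{96} = 7 \left(- \frac{23}{9} + \frac{2}{3}\right) \frac{575}{96} = 7 \left(- \frac{17}{9}\right) \frac{575}{96} = \left(- \frac{119}{9}\right) \frac{575}{96} = - \frac{68425}{864}$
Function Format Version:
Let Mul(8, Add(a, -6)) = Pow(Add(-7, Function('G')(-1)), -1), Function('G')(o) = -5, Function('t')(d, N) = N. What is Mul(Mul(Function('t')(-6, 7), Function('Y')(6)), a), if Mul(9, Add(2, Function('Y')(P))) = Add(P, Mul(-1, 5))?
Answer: Rational(-68425, 864) ≈ -79.196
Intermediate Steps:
Function('Y')(P) = Add(Rational(-23, 9), Mul(Rational(1, 9), P)) (Function('Y')(P) = Add(-2, Mul(Rational(1, 9), Add(P, Mul(-1, 5)))) = Add(-2, Mul(Rational(1, 9), Add(P, -5))) = Add(-2, Mul(Rational(1, 9), Add(-5, P))) = Add(-2, Add(Rational(-5, 9), Mul(Rational(1, 9), P))) = Add(Rational(-23, 9), Mul(Rational(1, 9), P)))
a = Rational(575, 96) (a = Add(6, Mul(Rational(1, 8), Pow(Add(-7, -5), -1))) = Add(6, Mul(Rational(1, 8), Pow(-12, -1))) = Add(6, Mul(Rational(1, 8), Rational(-1, 12))) = Add(6, Rational(-1, 96)) = Rational(575, 96) ≈ 5.9896)
Mul(Mul(Function('t')(-6, 7), Function('Y')(6)), a) = Mul(Mul(7, Add(Rational(-23, 9), Mul(Rational(1, 9), 6))), Rational(575, 96)) = Mul(Mul(7, Add(Rational(-23, 9), Rational(2, 3))), Rational(575, 96)) = Mul(Mul(7, Rational(-17, 9)), Rational(575, 96)) = Mul(Rational(-119, 9), Rational(575, 96)) = Rational(-68425, 864)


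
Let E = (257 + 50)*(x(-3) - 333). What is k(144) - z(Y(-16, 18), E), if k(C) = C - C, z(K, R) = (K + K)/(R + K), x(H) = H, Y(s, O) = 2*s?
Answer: -4/6449 ≈ -0.00062025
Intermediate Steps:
E = -103152 (E = (257 + 50)*(-3 - 333) = 307*(-336) = -103152)
z(K, R) = 2*K/(K + R) (z(K, R) = (2*K)/(K + R) = 2*K/(K + R))
k(C) = 0
k(144) - z(Y(-16, 18), E) = 0 - 2*2*(-16)/(2*(-16) - 103152) = 0 - 2*(-32)/(-32 - 103152) = 0 - 2*(-32)/(-103184) = 0 - 2*(-32)*(-1)/103184 = 0 - 1*4/6449 = 0 - 4/6449 = -4/6449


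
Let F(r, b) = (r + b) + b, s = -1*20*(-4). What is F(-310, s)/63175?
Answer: -6/2527 ≈ -0.0023744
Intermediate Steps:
s = 80 (s = -20*(-4) = 80)
F(r, b) = r + 2*b (F(r, b) = (b + r) + b = r + 2*b)
F(-310, s)/63175 = (-310 + 2*80)/63175 = (-310 + 160)*(1/63175) = -150*1/63175 = -6/2527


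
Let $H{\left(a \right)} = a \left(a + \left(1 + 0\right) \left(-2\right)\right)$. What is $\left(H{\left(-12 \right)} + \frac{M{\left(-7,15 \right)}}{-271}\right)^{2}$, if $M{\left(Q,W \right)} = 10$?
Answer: $\frac{2071888324}{73441} \approx 28212.0$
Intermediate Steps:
$H{\left(a \right)} = a \left(-2 + a\right)$ ($H{\left(a \right)} = a \left(a + 1 \left(-2\right)\right) = a \left(a - 2\right) = a \left(-2 + a\right)$)
$\left(H{\left(-12 \right)} + \frac{M{\left(-7,15 \right)}}{-271}\right)^{2} = \left(- 12 \left(-2 - 12\right) + \frac{10}{-271}\right)^{2} = \left(\left(-12\right) \left(-14\right) + 10 \left(- \frac{1}{271}\right)\right)^{2} = \left(168 - \frac{10}{271}\right)^{2} = \left(\frac{45518}{271}\right)^{2} = \frac{2071888324}{73441}$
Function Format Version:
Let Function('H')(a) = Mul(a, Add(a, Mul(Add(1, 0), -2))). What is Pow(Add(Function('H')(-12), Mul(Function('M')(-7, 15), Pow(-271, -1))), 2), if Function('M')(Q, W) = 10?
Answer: Rational(2071888324, 73441) ≈ 28212.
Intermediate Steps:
Function('H')(a) = Mul(a, Add(-2, a)) (Function('H')(a) = Mul(a, Add(a, Mul(1, -2))) = Mul(a, Add(a, -2)) = Mul(a, Add(-2, a)))
Pow(Add(Function('H')(-12), Mul(Function('M')(-7, 15), Pow(-271, -1))), 2) = Pow(Add(Mul(-12, Add(-2, -12)), Mul(10, Pow(-271, -1))), 2) = Pow(Add(Mul(-12, -14), Mul(10, Rational(-1, 271))), 2) = Pow(Add(168, Rational(-10, 271)), 2) = Pow(Rational(45518, 271), 2) = Rational(2071888324, 73441)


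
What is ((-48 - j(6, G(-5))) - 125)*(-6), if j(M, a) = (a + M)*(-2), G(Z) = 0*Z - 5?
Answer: 1026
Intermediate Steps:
G(Z) = -5 (G(Z) = 0 - 5 = -5)
j(M, a) = -2*M - 2*a (j(M, a) = (M + a)*(-2) = -2*M - 2*a)
((-48 - j(6, G(-5))) - 125)*(-6) = ((-48 - (-2*6 - 2*(-5))) - 125)*(-6) = ((-48 - (-12 + 10)) - 125)*(-6) = ((-48 - 1*(-2)) - 125)*(-6) = ((-48 + 2) - 125)*(-6) = (-46 - 125)*(-6) = -171*(-6) = 1026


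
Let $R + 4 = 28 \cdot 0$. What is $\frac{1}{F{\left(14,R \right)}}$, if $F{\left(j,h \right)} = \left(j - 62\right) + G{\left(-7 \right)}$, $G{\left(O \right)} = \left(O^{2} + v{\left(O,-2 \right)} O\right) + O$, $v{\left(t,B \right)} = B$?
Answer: $\frac{1}{8} \approx 0.125$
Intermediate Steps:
$R = -4$ ($R = -4 + 28 \cdot 0 = -4 + 0 = -4$)
$G{\left(O \right)} = O^{2} - O$ ($G{\left(O \right)} = \left(O^{2} - 2 O\right) + O = O^{2} - O$)
$F{\left(j,h \right)} = -6 + j$ ($F{\left(j,h \right)} = \left(j - 62\right) - 7 \left(-1 - 7\right) = \left(-62 + j\right) - -56 = \left(-62 + j\right) + 56 = -6 + j$)
$\frac{1}{F{\left(14,R \right)}} = \frac{1}{-6 + 14} = \frac{1}{8}$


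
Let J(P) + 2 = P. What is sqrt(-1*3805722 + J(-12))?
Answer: 2*I*sqrt(951434) ≈ 1950.8*I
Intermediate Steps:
J(P) = -2 + P
sqrt(-1*3805722 + J(-12)) = sqrt(-1*3805722 + (-2 - 12)) = sqrt(-3805722 - 14) = sqrt(-3805736) = 2*I*sqrt(951434)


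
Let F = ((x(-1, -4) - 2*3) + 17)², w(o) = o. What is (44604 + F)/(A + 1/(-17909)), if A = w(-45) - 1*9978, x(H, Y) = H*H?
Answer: -200347983/44875477 ≈ -4.4645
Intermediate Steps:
x(H, Y) = H²
A = -10023 (A = -45 - 1*9978 = -45 - 9978 = -10023)
F = 144 (F = (((-1)² - 2*3) + 17)² = ((1 - 6) + 17)² = (-5 + 17)² = 12² = 144)
(44604 + F)/(A + 1/(-17909)) = (44604 + 144)/(-10023 + 1/(-17909)) = 44748/(-10023 - 1/17909) = 44748/(-179501908/17909) = 44748*(-17909/179501908) = -200347983/44875477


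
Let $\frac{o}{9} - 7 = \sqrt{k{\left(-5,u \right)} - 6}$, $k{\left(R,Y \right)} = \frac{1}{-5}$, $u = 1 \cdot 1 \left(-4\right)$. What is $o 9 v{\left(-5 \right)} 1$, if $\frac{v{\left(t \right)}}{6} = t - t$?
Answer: $0$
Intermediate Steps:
$v{\left(t \right)} = 0$ ($v{\left(t \right)} = 6 \left(t - t\right) = 6 \cdot 0 = 0$)
$u = -4$ ($u = 1 \left(-4\right) = -4$)
$k{\left(R,Y \right)} = - \frac{1}{5}$
$o = 63 + \frac{9 i \sqrt{155}}{5}$ ($o = 63 + 9 \sqrt{- \frac{1}{5} - 6} = 63 + 9 \sqrt{- \frac{31}{5}} = 63 + 9 \frac{i \sqrt{155}}{5} = 63 + \frac{9 i \sqrt{155}}{5} \approx 63.0 + 22.41 i$)
$o 9 v{\left(-5 \right)} 1 = \left(63 + \frac{9 i \sqrt{155}}{5}\right) 9 \cdot 0 \cdot 1 = \left(567 + \frac{81 i \sqrt{155}}{5}\right) 0 = 0$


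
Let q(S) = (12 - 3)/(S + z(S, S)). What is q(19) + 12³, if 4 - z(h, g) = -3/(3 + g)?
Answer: 879750/509 ≈ 1728.4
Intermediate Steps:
z(h, g) = 4 + 3/(3 + g) (z(h, g) = 4 - (-3)/(3 + g) = 4 + 3/(3 + g))
q(S) = 9/(S + (15 + 4*S)/(3 + S)) (q(S) = (12 - 3)/(S + (15 + 4*S)/(3 + S)) = 9/(S + (15 + 4*S)/(3 + S)))
q(19) + 12³ = 9*(3 + 19)/(15 + 19² + 7*19) + 12³ = 9*22/(15 + 361 + 133) + 1728 = 9*22/509 + 1728 = 9*(1/509)*22 + 1728 = 198/509 + 1728 = 879750/509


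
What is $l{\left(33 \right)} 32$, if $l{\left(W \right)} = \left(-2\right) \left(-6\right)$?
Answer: $384$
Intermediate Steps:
$l{\left(W \right)} = 12$
$l{\left(33 \right)} 32 = 12 \cdot 32 = 384$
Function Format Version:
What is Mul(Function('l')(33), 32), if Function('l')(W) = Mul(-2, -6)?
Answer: 384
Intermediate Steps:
Function('l')(W) = 12
Mul(Function('l')(33), 32) = Mul(12, 32) = 384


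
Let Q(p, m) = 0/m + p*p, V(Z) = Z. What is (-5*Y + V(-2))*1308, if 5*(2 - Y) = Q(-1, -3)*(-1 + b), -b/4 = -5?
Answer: 9156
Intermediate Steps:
Q(p, m) = p**2 (Q(p, m) = 0 + p**2 = p**2)
b = 20 (b = -4*(-5) = 20)
Y = -9/5 (Y = 2 - (-1)**2*(-1 + 20)/5 = 2 - 19/5 = -9/5 ≈ -1.8000)
(-5*Y + V(-2))*1308 = (-5*(-9/5) - 2)*1308 = (9 - 2)*1308 = 7*1308 = 9156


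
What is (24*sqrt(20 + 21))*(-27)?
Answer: -648*sqrt(41) ≈ -4149.2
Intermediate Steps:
(24*sqrt(20 + 21))*(-27) = (24*sqrt(41))*(-27) = -648*sqrt(41)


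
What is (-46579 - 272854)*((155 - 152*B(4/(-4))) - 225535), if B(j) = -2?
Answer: 71896701908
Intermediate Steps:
(-46579 - 272854)*((155 - 152*B(4/(-4))) - 225535) = (-46579 - 272854)*((155 - 152*(-2)) - 225535) = -319433*((155 + 304) - 225535) = -319433*(459 - 225535) = -319433*(-225076) = 71896701908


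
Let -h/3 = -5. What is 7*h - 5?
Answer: 100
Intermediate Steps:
h = 15 (h = -3*(-5) = 15)
7*h - 5 = 7*15 - 5 = 105 - 5 = 100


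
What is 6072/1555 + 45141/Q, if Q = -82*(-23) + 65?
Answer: 82040727/3033805 ≈ 27.042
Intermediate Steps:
Q = 1951 (Q = 1886 + 65 = 1951)
6072/1555 + 45141/Q = 6072/1555 + 45141/1951 = 82040727/3033805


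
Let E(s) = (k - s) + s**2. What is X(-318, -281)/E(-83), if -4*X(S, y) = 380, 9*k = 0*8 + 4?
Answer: -855/62752 ≈ -0.013625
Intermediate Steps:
k = 4/9 (k = (0*8 + 4)/9 = (0 + 4)/9 = (1/9)*4 = 4/9 ≈ 0.44444)
X(S, y) = -95 (X(S, y) = -1/4*380 = -95)
E(s) = 4/9 + s**2 - s (E(s) = (4/9 - s) + s**2 = 4/9 + s**2 - s)
X(-318, -281)/E(-83) = -95/(4/9 + (-83)**2 - 1*(-83)) = -95/(4/9 + 6889 + 83) = -95/62752/9 = -95*9/62752 = -855/62752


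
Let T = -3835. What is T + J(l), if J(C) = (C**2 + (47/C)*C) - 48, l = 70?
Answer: 1064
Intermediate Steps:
J(C) = -1 + C**2 (J(C) = (C**2 + 47) - 48 = (47 + C**2) - 48 = -1 + C**2)
T + J(l) = -3835 + (-1 + 70**2) = -3835 + (-1 + 4900) = -3835 + 4899 = 1064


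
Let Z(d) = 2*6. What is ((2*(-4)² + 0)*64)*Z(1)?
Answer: 24576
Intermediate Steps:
Z(d) = 12
((2*(-4)² + 0)*64)*Z(1) = ((2*(-4)² + 0)*64)*12 = ((2*16 + 0)*64)*12 = ((32 + 0)*64)*12 = (32*64)*12 = 2048*12 = 24576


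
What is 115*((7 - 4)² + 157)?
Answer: 19090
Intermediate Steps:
115*((7 - 4)² + 157) = 115*(3² + 157) = 115*(9 + 157) = 115*166 = 19090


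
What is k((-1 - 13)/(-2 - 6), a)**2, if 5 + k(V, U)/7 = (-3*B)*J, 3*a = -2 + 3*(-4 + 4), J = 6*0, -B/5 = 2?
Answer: 1225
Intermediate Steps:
B = -10 (B = -5*2 = -10)
J = 0
a = -2/3 (a = (-2 + 3*(-4 + 4))/3 = (-2 + 3*0)/3 = (-2 + 0)/3 = (1/3)*(-2) = -2/3 ≈ -0.66667)
k(V, U) = -35 (k(V, U) = -35 + 7*(-3*(-10)*0) = -35 + 7*(30*0) = -35 + 7*0 = -35 + 0 = -35)
k((-1 - 13)/(-2 - 6), a)**2 = (-35)**2 = 1225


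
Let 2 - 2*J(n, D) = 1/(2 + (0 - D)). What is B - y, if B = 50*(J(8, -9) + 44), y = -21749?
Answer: 263964/11 ≈ 23997.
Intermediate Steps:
J(n, D) = 1 - 1/(2*(2 - D)) (J(n, D) = 1 - 1/(2*(2 + (0 - D))) = 1 - 1/(2*(2 - D)))
B = 24725/11 (B = 50*((-3/2 - 9)/(-2 - 9) + 44) = 50*(-21/2/(-11) + 44) = 50*(-1/11*(-21/2) + 44) = 50*(21/22 + 44) = 50*(989/22) = 24725/11 ≈ 2247.7)
B - y = 24725/11 - 1*(-21749) = 24725/11 + 21749 = 263964/11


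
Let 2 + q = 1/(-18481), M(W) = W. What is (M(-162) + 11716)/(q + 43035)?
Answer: 106764737/397646436 ≈ 0.26849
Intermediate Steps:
q = -36963/18481 (q = -2 + 1/(-18481) = -2 - 1/18481 = -36963/18481 ≈ -2.0001)
(M(-162) + 11716)/(q + 43035) = (-162 + 11716)/(-36963/18481 + 43035) = 11554/(795292872/18481) = 11554*(18481/795292872) = 106764737/397646436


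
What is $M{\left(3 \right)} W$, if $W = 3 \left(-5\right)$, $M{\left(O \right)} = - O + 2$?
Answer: $15$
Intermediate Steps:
$M{\left(O \right)} = 2 - O$
$W = -15$
$M{\left(3 \right)} W = \left(2 - 3\right) \left(-15\right) = \left(-1\right) \left(-15\right) = 15$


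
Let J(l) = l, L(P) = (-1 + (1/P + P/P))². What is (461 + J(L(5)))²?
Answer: 132848676/625 ≈ 2.1256e+5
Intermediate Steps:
L(P) = P⁻² (L(P) = (-1 + (1/P + 1))² = (-1 + (1 + 1/P))² = (1/P)² = P⁻²)
(461 + J(L(5)))² = (461 + 5⁻²)² = (461 + 1/25)² = (11526/25)² = 132848676/625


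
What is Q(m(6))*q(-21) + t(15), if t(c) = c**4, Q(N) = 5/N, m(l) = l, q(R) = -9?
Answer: 101235/2 ≈ 50618.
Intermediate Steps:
Q(m(6))*q(-21) + t(15) = (5/6)*(-9) + 15**4 = (5*(1/6))*(-9) + 50625 = (5/6)*(-9) + 50625 = -15/2 + 50625 = 101235/2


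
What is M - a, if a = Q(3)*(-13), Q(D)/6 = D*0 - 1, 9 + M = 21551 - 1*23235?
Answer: -1771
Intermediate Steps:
M = -1693 (M = -9 + (21551 - 1*23235) = -9 + (21551 - 23235) = -9 - 1684 = -1693)
Q(D) = -6 (Q(D) = 6*(D*0 - 1) = 6*(0 - 1) = 6*(-1) = -6)
a = 78 (a = -6*(-13) = 78)
M - a = -1693 - 1*78 = -1693 - 78 = -1771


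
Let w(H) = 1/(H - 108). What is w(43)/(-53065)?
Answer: 1/3449225 ≈ 2.8992e-7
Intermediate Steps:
w(H) = 1/(-108 + H)
w(43)/(-53065) = 1/((-108 + 43)*(-53065)) = -1/53065/(-65) = -1/65*(-1/53065) = 1/3449225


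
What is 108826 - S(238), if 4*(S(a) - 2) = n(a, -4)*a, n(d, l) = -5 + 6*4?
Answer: 215387/2 ≈ 1.0769e+5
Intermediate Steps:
n(d, l) = 19 (n(d, l) = -5 + 24 = 19)
S(a) = 2 + 19*a/4 (S(a) = 2 + (19*a)/4 = 2 + 19*a/4)
108826 - S(238) = 108826 - (2 + (19/4)*238) = 108826 - (2 + 2261/2) = 108826 - 1*2265/2 = 108826 - 2265/2 = 215387/2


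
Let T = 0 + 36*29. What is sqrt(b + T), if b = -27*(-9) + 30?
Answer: sqrt(1317) ≈ 36.290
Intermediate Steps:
T = 1044 (T = 0 + 1044 = 1044)
b = 273 (b = 243 + 30 = 273)
sqrt(b + T) = sqrt(273 + 1044) = sqrt(1317)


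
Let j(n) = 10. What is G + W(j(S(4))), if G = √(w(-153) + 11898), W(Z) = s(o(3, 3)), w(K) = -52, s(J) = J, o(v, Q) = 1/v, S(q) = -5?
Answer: ⅓ + √11846 ≈ 109.17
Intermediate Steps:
W(Z) = ⅓ (W(Z) = 1/3 = ⅓)
G = √11846 (G = √(-52 + 11898) = √11846 ≈ 108.84)
G + W(j(S(4))) = √11846 + ⅓ = ⅓ + √11846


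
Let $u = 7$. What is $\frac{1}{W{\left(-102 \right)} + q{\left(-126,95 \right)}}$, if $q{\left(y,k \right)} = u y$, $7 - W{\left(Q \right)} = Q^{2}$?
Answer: $- \frac{1}{11279} \approx -8.866 \cdot 10^{-5}$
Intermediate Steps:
$W{\left(Q \right)} = 7 - Q^{2}$
$q{\left(y,k \right)} = 7 y$
$\frac{1}{W{\left(-102 \right)} + q{\left(-126,95 \right)}} = \frac{1}{\left(7 - \left(-102\right)^{2}\right) + 7 \left(-126\right)} = \frac{1}{\left(7 - 10404\right) - 882} = \frac{1}{-10397 - 882} = \frac{1}{-11279} = - \frac{1}{11279}$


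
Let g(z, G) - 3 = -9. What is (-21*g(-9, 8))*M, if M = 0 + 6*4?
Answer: 3024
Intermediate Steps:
g(z, G) = -6 (g(z, G) = 3 - 9 = -6)
M = 24 (M = 0 + 24 = 24)
(-21*g(-9, 8))*M = -21*(-6)*24 = 126*24 = 3024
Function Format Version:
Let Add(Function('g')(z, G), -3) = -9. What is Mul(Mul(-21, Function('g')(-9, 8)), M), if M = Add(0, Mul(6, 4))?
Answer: 3024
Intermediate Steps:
Function('g')(z, G) = -6 (Function('g')(z, G) = Add(3, -9) = -6)
M = 24 (M = Add(0, 24) = 24)
Mul(Mul(-21, Function('g')(-9, 8)), M) = Mul(Mul(-21, -6), 24) = Mul(126, 24) = 3024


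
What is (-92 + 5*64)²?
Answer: 51984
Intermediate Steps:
(-92 + 5*64)² = (-92 + 320)² = 228² = 51984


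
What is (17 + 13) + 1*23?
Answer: 53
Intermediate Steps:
(17 + 13) + 1*23 = 30 + 23 = 53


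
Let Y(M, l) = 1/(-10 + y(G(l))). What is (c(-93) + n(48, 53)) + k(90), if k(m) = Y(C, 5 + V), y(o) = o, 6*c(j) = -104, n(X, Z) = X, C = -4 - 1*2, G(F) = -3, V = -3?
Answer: 1193/39 ≈ 30.590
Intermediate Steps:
C = -6 (C = -4 - 2 = -6)
c(j) = -52/3 (c(j) = (1/6)*(-104) = -52/3)
Y(M, l) = -1/13 (Y(M, l) = 1/(-10 - 3) = 1/(-13) = -1/13)
k(m) = -1/13
(c(-93) + n(48, 53)) + k(90) = (-52/3 + 48) - 1/13 = 92/3 - 1/13 = 1193/39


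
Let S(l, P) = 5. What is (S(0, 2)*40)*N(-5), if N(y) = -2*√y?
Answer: -400*I*√5 ≈ -894.43*I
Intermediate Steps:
(S(0, 2)*40)*N(-5) = (5*40)*(-2*I*√5) = 200*(-2*I*√5) = -400*I*√5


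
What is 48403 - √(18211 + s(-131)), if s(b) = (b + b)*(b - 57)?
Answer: 48403 - √67467 ≈ 48143.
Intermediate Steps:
s(b) = 2*b*(-57 + b) (s(b) = (2*b)*(-57 + b) = 2*b*(-57 + b))
48403 - √(18211 + s(-131)) = 48403 - √(18211 + 2*(-131)*(-57 - 131)) = 48403 - √(18211 + 2*(-131)*(-188)) = 48403 - √(18211 + 49256) = 48403 - √67467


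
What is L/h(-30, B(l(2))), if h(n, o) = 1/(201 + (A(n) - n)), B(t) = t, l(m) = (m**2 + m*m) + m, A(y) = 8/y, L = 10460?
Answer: 7240412/3 ≈ 2.4135e+6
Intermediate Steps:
l(m) = m + 2*m**2 (l(m) = (m**2 + m**2) + m = 2*m**2 + m = m + 2*m**2)
h(n, o) = 1/(201 - n + 8/n) (h(n, o) = 1/(201 + (8/n - n)) = 1/(201 + (-n + 8/n)) = 1/(201 - n + 8/n))
L/h(-30, B(l(2))) = 10460/((-30/(8 - 30*(201 - 1*(-30))))) = 10460/((-30/(8 - 30*(201 + 30)))) = 10460/((-30/(8 - 30*231))) = 10460/((-30/(8 - 6930))) = 10460/((-30/(-6922))) = 10460/((-30*(-1/6922))) = 10460/(15/3461) = 10460*(3461/15) = 7240412/3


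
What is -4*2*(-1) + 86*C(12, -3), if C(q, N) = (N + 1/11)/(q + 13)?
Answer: -552/275 ≈ -2.0073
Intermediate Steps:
C(q, N) = (1/11 + N)/(13 + q) (C(q, N) = (N + 1/11)/(13 + q) = (1/11 + N)/(13 + q))
-4*2*(-1) + 86*C(12, -3) = -4*2*(-1) + 86*((1/11 - 3)/(13 + 12)) = -8*(-1) + 86*(-32/11/25) = 8 + 86*((1/25)*(-32/11)) = 8 + 86*(-32/275) = 8 - 2752/275 = -552/275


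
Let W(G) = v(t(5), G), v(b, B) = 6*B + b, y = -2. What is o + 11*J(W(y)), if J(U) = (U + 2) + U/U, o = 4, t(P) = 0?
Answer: -95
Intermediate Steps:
v(b, B) = b + 6*B
W(G) = 6*G (W(G) = 0 + 6*G = 6*G)
J(U) = 3 + U (J(U) = (2 + U) + 1 = 3 + U)
o + 11*J(W(y)) = 4 + 11*(3 + 6*(-2)) = 4 + 11*(3 - 12) = 4 + 11*(-9) = 4 - 99 = -95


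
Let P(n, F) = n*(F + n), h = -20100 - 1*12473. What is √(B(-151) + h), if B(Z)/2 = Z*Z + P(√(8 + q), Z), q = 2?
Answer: √(13049 - 302*√10) ≈ 109.97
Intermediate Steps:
h = -32573 (h = -20100 - 12473 = -32573)
B(Z) = 2*Z² + 2*√10*(Z + √10) (B(Z) = 2*(Z*Z + √(8 + 2)*(Z + √(8 + 2))) = 2*(Z² + √10*(Z + √10)) = 2*Z² + 2*√10*(Z + √10))
√(B(-151) + h) = √((20 + 2*(-151)² + 2*(-151)*√10) - 32573) = √((20 + 2*22801 - 302*√10) - 32573) = √((20 + 45602 - 302*√10) - 32573) = √((45622 - 302*√10) - 32573) = √(13049 - 302*√10)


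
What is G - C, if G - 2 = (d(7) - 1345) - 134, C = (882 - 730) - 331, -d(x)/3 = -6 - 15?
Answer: -1235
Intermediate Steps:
d(x) = 63 (d(x) = -3*(-6 - 15) = -3*(-21) = 63)
C = -179 (C = 152 - 331 = -179)
G = -1414 (G = 2 + ((63 - 1345) - 134) = 2 + (-1282 - 134) = 2 - 1416 = -1414)
G - C = -1414 - 1*(-179) = -1414 + 179 = -1235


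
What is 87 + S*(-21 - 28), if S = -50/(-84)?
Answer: 347/6 ≈ 57.833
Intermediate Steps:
S = 25/42 (S = -50*(-1/84) = 25/42 ≈ 0.59524)
87 + S*(-21 - 28) = 87 + 25*(-21 - 28)/42 = 87 + (25/42)*(-49) = 87 - 175/6 = 347/6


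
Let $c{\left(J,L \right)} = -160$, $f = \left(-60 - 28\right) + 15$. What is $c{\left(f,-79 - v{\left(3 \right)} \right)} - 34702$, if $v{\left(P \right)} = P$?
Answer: $-34862$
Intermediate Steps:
$f = -73$ ($f = -88 + 15 = -73$)
$c{\left(f,-79 - v{\left(3 \right)} \right)} - 34702 = -160 - 34702 = -34862$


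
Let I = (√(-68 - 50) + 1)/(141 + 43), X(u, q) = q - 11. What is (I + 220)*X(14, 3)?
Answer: -40481/23 - I*√118/23 ≈ -1760.0 - 0.47229*I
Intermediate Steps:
X(u, q) = -11 + q
I = 1/184 + I*√118/184 (I = (√(-118) + 1)/184 = (I*√118 + 1)*(1/184) = (1 + I*√118)*(1/184) = 1/184 + I*√118/184 ≈ 0.0054348 + 0.059037*I)
(I + 220)*X(14, 3) = ((1/184 + I*√118/184) + 220)*(-11 + 3) = (40481/184 + I*√118/184)*(-8) = -40481/23 - I*√118/23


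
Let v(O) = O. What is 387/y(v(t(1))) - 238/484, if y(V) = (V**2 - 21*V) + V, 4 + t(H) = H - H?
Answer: 13705/3872 ≈ 3.5395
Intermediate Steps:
t(H) = -4 (t(H) = -4 + (H - H) = -4 + 0 = -4)
y(V) = V**2 - 20*V
387/y(v(t(1))) - 238/484 = 387/((-4*(-20 - 4))) - 238/484 = 387/((-4*(-24))) - 238*1/484 = 387/96 - 119/242 = 387*(1/96) - 119/242 = 129/32 - 119/242 = 13705/3872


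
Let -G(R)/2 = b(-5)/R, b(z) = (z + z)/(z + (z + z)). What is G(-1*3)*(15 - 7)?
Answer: 32/9 ≈ 3.5556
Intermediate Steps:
b(z) = ⅔ (b(z) = (2*z)/(z + 2*z) = (2*z)/((3*z)) = (2*z)*(1/(3*z)) = ⅔)
G(R) = -4/(3*R)
G(-1*3)*(15 - 7) = (-4/(3*((-1*3))))*(15 - 7) = -4/3/(-3)*8 = -4/3*(-⅓)*8 = (4/9)*8 = 32/9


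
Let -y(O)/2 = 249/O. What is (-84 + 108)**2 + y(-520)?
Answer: 150009/260 ≈ 576.96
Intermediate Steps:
y(O) = -498/O
(-84 + 108)**2 + y(-520) = (-84 + 108)**2 - 498/(-520) = 24**2 - 498*(-1/520) = 576 + 249/260 = 150009/260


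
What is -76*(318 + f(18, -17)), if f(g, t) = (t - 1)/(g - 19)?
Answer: -25536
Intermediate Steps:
f(g, t) = (-1 + t)/(-19 + g)
-76*(318 + f(18, -17)) = -76*(318 + (-1 - 17)/(-19 + 18)) = -76*(318 - 18/(-1)) = -76*(318 - 1*(-18)) = -76*(318 + 18) = -76*336 = -25536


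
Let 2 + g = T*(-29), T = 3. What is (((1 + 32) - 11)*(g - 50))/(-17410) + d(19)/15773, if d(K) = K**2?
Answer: 27259422/137303965 ≈ 0.19853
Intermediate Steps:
g = -89 (g = -2 + 3*(-29) = -2 - 87 = -89)
(((1 + 32) - 11)*(g - 50))/(-17410) + d(19)/15773 = (((1 + 32) - 11)*(-89 - 50))/(-17410) + 19**2/15773 = ((33 - 11)*(-139))*(-1/17410) + 361*(1/15773) = (22*(-139))*(-1/17410) + 361/15773 = -3058*(-1/17410) + 361/15773 = 1529/8705 + 361/15773 = 27259422/137303965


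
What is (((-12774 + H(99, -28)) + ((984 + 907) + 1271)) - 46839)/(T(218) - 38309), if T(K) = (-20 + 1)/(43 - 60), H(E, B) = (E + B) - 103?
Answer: 960211/651234 ≈ 1.4744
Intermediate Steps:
H(E, B) = -103 + B + E (H(E, B) = (B + E) - 103 = -103 + B + E)
T(K) = 19/17 (T(K) = -19/(-17) = -19*(-1/17) = 19/17)
(((-12774 + H(99, -28)) + ((984 + 907) + 1271)) - 46839)/(T(218) - 38309) = (((-12774 + (-103 - 28 + 99)) + ((984 + 907) + 1271)) - 46839)/(19/17 - 38309) = (((-12774 - 32) + (1891 + 1271)) - 46839)/(-651234/17) = ((-12806 + 3162) - 46839)*(-17/651234) = (-9644 - 46839)*(-17/651234) = -56483*(-17/651234) = 960211/651234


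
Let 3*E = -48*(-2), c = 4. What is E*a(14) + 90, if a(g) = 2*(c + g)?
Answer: 1242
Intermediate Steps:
a(g) = 8 + 2*g (a(g) = 2*(4 + g) = 8 + 2*g)
E = 32 (E = (-48*(-2))/3 = (⅓)*96 = 32)
E*a(14) + 90 = 32*(8 + 2*14) + 90 = 32*(8 + 28) + 90 = 32*36 + 90 = 1152 + 90 = 1242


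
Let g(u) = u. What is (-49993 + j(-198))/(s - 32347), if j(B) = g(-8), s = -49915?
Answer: 50001/82262 ≈ 0.60783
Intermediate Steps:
j(B) = -8
(-49993 + j(-198))/(s - 32347) = (-49993 - 8)/(-49915 - 32347) = -50001/(-82262) = -50001*(-1/82262) = 50001/82262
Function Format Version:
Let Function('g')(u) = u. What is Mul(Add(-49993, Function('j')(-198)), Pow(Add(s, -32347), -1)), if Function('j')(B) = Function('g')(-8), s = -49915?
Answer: Rational(50001, 82262) ≈ 0.60783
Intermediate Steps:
Function('j')(B) = -8
Mul(Add(-49993, Function('j')(-198)), Pow(Add(s, -32347), -1)) = Mul(Add(-49993, -8), Pow(Add(-49915, -32347), -1)) = Mul(-50001, Pow(-82262, -1)) = Mul(-50001, Rational(-1, 82262)) = Rational(50001, 82262)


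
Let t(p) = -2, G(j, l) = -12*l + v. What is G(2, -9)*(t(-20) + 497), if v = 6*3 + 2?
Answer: 63360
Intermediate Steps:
v = 20 (v = 18 + 2 = 20)
G(j, l) = 20 - 12*l (G(j, l) = -12*l + 20 = 20 - 12*l)
G(2, -9)*(t(-20) + 497) = (20 - 12*(-9))*(-2 + 497) = (20 + 108)*495 = 128*495 = 63360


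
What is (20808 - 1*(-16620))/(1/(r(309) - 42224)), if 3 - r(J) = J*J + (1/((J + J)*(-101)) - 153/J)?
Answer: -53615937675902/10403 ≈ -5.1539e+9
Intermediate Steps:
r(J) = 3 - J² + 30907/(202*J) (r(J) = 3 - (J*J + (1/((J + J)*(-101)) - 153/J)) = 3 - (J² + (-1/101/(2*J) - 153/J)) = 3 - (J² + ((1/(2*J))*(-1/101) - 153/J)) = 3 - (J² + (-1/(202*J) - 153/J)) = 3 - (J² - 30907/(202*J)) = 3 + (-J² + 30907/(202*J)) = 3 - J² + 30907/(202*J))
(20808 - 1*(-16620))/(1/(r(309) - 42224)) = (20808 - 1*(-16620))/(1/((3 - 1*309² + (30907/202)/309) - 42224)) = (20808 + 16620)/(1/((3 - 1*95481 + (30907/202)*(1/309)) - 42224)) = 37428/(1/((3 - 95481 + 30907/62418) - 42224)) = 37428/(1/(-5959514897/62418 - 42224)) = 37428/(1/(-8595052529/62418)) = 37428/(-62418/8595052529) = 37428*(-8595052529/62418) = -53615937675902/10403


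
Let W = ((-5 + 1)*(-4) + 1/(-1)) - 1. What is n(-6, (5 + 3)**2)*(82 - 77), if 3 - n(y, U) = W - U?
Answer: 265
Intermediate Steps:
W = 14 (W = (-4*(-4) + 1*(-1)) - 1 = (16 - 1) - 1 = 15 - 1 = 14)
n(y, U) = -11 + U (n(y, U) = 3 - (14 - U) = 3 + (-14 + U) = -11 + U)
n(-6, (5 + 3)**2)*(82 - 77) = (-11 + (5 + 3)**2)*(82 - 77) = (-11 + 8**2)*5 = (-11 + 64)*5 = 53*5 = 265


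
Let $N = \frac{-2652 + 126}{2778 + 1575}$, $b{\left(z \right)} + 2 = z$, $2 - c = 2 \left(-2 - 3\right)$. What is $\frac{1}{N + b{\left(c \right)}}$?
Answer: $\frac{1451}{13668} \approx 0.10616$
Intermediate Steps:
$c = 12$ ($c = 2 - 2 \left(-2 - 3\right) = 2 - 2 \left(-5\right) = 2 - -10 = 2 + 10 = 12$)
$b{\left(z \right)} = -2 + z$
$N = - \frac{842}{1451}$ ($N = - \frac{2526}{4353} = \left(-2526\right) \frac{1}{4353} = - \frac{842}{1451} \approx -0.58029$)
$\frac{1}{N + b{\left(c \right)}} = \frac{1}{- \frac{842}{1451} + \left(-2 + 12\right)} = \frac{1}{- \frac{842}{1451} + 10} = \frac{1}{\frac{13668}{1451}} = \frac{1451}{13668}$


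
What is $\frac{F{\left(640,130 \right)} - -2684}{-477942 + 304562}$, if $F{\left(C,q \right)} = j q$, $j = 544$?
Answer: $- \frac{18351}{43345} \approx -0.42337$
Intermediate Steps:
$F{\left(C,q \right)} = 544 q$
$\frac{F{\left(640,130 \right)} - -2684}{-477942 + 304562} = \frac{544 \cdot 130 - -2684}{-477942 + 304562} = \frac{70720 + 2684}{-173380} = 73404 \left(- \frac{1}{173380}\right) = - \frac{18351}{43345}$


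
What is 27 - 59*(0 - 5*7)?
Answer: 2092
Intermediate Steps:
27 - 59*(0 - 5*7) = 27 - 59*(0 - 35) = 27 - 59*(-35) = 27 + 2065 = 2092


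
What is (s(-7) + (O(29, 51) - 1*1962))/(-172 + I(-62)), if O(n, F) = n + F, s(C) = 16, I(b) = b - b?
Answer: 933/86 ≈ 10.849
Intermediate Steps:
I(b) = 0
O(n, F) = F + n
(s(-7) + (O(29, 51) - 1*1962))/(-172 + I(-62)) = (16 + ((51 + 29) - 1*1962))/(-172 + 0) = (16 + (80 - 1962))/(-172) = (16 - 1882)*(-1/172) = -1866*(-1/172) = 933/86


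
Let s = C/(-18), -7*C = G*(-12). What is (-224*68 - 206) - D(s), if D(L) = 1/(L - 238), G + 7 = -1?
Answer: -76912095/4982 ≈ -15438.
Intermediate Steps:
G = -8 (G = -7 - 1 = -8)
C = -96/7 (C = -(-8)*(-12)/7 = -1/7*96 = -96/7 ≈ -13.714)
s = 16/21 (s = -96/7/(-18) = -96/7*(-1/18) = 16/21 ≈ 0.76190)
D(L) = 1/(-238 + L)
(-224*68 - 206) - D(s) = (-224*68 - 206) - 1/(-238 + 16/21) = (-15232 - 206) - 1/(-4982/21) = -15438 - 1*(-21/4982) = -15438 + 21/4982 = -76912095/4982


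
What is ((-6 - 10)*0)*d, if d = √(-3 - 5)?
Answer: 0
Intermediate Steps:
d = 2*I*√2 (d = √(-8) = 2*I*√2 ≈ 2.8284*I)
((-6 - 10)*0)*d = ((-6 - 10)*0)*(2*I*√2) = (-16*0)*(2*I*√2) = 0*(2*I*√2) = 0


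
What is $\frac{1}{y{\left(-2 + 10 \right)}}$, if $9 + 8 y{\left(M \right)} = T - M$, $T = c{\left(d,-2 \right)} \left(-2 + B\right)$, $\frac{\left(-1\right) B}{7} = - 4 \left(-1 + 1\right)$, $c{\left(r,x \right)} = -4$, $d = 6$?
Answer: $- \frac{8}{9} \approx -0.88889$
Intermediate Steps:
$B = 0$ ($B = - 7 \left(- 4 \left(-1 + 1\right)\right) = - 7 \left(\left(-4\right) 0\right) = \left(-7\right) 0 = 0$)
$T = 8$ ($T = - 4 \left(-2 + 0\right) = \left(-4\right) \left(-2\right) = 8$)
$y{\left(M \right)} = - \frac{1}{8} - \frac{M}{8}$ ($y{\left(M \right)} = - \frac{9}{8} + \frac{8 - M}{8} = - \frac{9}{8} - \left(-1 + \frac{M}{8}\right) = - \frac{1}{8} - \frac{M}{8}$)
$\frac{1}{y{\left(-2 + 10 \right)}} = \frac{1}{- \frac{1}{8} - \frac{-2 + 10}{8}} = \frac{1}{- \frac{1}{8} - 1} = \frac{1}{- \frac{9}{8}} = - \frac{8}{9}$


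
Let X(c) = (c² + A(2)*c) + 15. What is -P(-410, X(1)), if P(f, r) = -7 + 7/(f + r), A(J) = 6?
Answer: 2723/388 ≈ 7.0180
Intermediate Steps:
X(c) = 15 + c² + 6*c (X(c) = (c² + 6*c) + 15 = 15 + c² + 6*c)
P(f, r) = -7 + 7/(f + r)
-P(-410, X(1)) = -7*(1 - 1*(-410) - (15 + 1² + 6*1))/(-410 + (15 + 1² + 6*1)) = -7*(1 + 410 - (15 + 1 + 6))/(-410 + (15 + 1 + 6)) = -7*(1 + 410 - 1*22)/(-410 + 22) = -7*(1 + 410 - 22)/(-388) = -7*(-1)*389/388 = -1*(-2723/388) = 2723/388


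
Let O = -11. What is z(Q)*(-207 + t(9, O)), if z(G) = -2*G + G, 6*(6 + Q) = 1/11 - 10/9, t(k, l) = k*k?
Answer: -25655/33 ≈ -777.42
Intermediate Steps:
t(k, l) = k²
Q = -3665/594 (Q = -6 + (1/11 - 10/9)/6 = -6 + (⅙)*(-101/99) = -6 - 101/594 = -3665/594 ≈ -6.1700)
z(G) = -G
z(Q)*(-207 + t(9, O)) = (-1*(-3665/594))*(-207 + 9²) = 3665*(-207 + 81)/594 = (3665/594)*(-126) = -25655/33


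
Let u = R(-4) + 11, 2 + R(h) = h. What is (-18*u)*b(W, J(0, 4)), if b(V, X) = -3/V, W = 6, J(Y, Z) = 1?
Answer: 45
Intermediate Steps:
R(h) = -2 + h
u = 5 (u = (-2 - 4) + 11 = -6 + 11 = 5)
(-18*u)*b(W, J(0, 4)) = (-18*5)*(-3/6) = -(-270)/6 = -90*(-½) = 45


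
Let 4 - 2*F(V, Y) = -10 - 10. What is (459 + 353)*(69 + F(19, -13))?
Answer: 65772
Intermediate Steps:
F(V, Y) = 12 (F(V, Y) = 2 - (-10 - 10)/2 = 2 - ½*(-20) = 2 + 10 = 12)
(459 + 353)*(69 + F(19, -13)) = (459 + 353)*(69 + 12) = 812*81 = 65772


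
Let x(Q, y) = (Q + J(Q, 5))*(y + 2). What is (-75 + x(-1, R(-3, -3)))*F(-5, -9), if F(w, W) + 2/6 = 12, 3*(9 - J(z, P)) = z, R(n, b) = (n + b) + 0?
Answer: -11375/9 ≈ -1263.9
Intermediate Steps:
R(n, b) = b + n (R(n, b) = (b + n) + 0 = b + n)
J(z, P) = 9 - z/3
F(w, W) = 35/3 (F(w, W) = -⅓ + 12 = 35/3)
x(Q, y) = (2 + y)*(9 + 2*Q/3) (x(Q, y) = (Q + (9 - Q/3))*(y + 2) = (9 + 2*Q/3)*(2 + y) = (2 + y)*(9 + 2*Q/3))
(-75 + x(-1, R(-3, -3)))*F(-5, -9) = (-75 + (18 + 9*(-3 - 3) + (4/3)*(-1) + (⅔)*(-1)*(-3 - 3)))*(35/3) = (-75 + (18 + 9*(-6) - 4/3 + (⅔)*(-1)*(-6)))*(35/3) = (-75 + (18 - 54 - 4/3 + 4))*(35/3) = (-75 - 100/3)*(35/3) = -325/3*35/3 = -11375/9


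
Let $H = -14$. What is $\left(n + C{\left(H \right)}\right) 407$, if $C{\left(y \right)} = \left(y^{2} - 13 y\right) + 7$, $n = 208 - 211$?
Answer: $155474$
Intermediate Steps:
$n = -3$ ($n = 208 - 211 = -3$)
$C{\left(y \right)} = 7 + y^{2} - 13 y$
$\left(n + C{\left(H \right)}\right) 407 = \left(-3 + \left(7 + \left(-14\right)^{2} - -182\right)\right) 407 = \left(-3 + \left(7 + 196 + 182\right)\right) 407 = \left(-3 + 385\right) 407 = 382 \cdot 407 = 155474$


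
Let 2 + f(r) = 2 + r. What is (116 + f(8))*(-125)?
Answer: -15500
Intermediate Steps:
f(r) = r (f(r) = -2 + (2 + r) = r)
(116 + f(8))*(-125) = (116 + 8)*(-125) = 124*(-125) = -15500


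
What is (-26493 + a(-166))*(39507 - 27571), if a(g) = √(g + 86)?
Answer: -316220448 + 47744*I*√5 ≈ -3.1622e+8 + 1.0676e+5*I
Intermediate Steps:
a(g) = √(86 + g)
(-26493 + a(-166))*(39507 - 27571) = (-26493 + √(86 - 166))*(39507 - 27571) = (-26493 + √(-80))*11936 = (-26493 + 4*I*√5)*11936 = -316220448 + 47744*I*√5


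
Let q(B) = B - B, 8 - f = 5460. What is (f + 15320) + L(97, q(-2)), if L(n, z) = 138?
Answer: 10006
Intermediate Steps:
f = -5452 (f = 8 - 1*5460 = 8 - 5460 = -5452)
q(B) = 0
(f + 15320) + L(97, q(-2)) = (-5452 + 15320) + 138 = 9868 + 138 = 10006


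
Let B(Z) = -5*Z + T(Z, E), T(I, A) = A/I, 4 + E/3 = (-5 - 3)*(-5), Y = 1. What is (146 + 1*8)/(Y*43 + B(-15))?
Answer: 385/277 ≈ 1.3899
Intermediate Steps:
E = 108 (E = -12 + 3*((-5 - 3)*(-5)) = -12 + 3*(-8*(-5)) = -12 + 3*40 = -12 + 120 = 108)
B(Z) = -5*Z + 108/Z
(146 + 1*8)/(Y*43 + B(-15)) = (146 + 1*8)/(1*43 + (-5*(-15) + 108/(-15))) = (146 + 8)/(43 + (75 + 108*(-1/15))) = 154/(43 + (75 - 36/5)) = 154/(43 + 339/5) = 154/(554/5) = 154*(5/554) = 385/277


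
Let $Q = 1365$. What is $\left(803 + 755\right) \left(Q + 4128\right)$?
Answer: $8558094$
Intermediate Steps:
$\left(803 + 755\right) \left(Q + 4128\right) = \left(803 + 755\right) \left(1365 + 4128\right) = 1558 \cdot 5493 = 8558094$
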